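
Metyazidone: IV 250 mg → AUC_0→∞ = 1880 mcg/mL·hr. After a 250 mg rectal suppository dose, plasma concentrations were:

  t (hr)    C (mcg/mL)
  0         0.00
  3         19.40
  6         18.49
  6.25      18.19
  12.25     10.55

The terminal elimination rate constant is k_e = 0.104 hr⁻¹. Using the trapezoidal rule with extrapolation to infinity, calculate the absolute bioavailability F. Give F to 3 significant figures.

Trapezoidal AUC_0→12.25 (rectal suppository):
  [0→3]: (0.00+19.40)/2 × 3 = 29.1
  [3→6]: (19.40+18.49)/2 × 3 = 56.835
  [6→6.25]: (18.49+18.19)/2 × 0.25 = 4.585
  [6.25→12.25]: (18.19+10.55)/2 × 6 = 86.22
  Sum = 176.74 mcg/mL·hr
Tail: C_last/k_e = 10.55/0.104 = 101.442
AUC_0→∞ (rectal suppository) = 176.74 + 101.442 = 278.182 mcg/mL·hr
F = (AUC_ev/D_ev)/(AUC_iv/D_iv) = (278.182/250)/(1880/250) = 1.112728/7.52 = 0.1480

F = 0.148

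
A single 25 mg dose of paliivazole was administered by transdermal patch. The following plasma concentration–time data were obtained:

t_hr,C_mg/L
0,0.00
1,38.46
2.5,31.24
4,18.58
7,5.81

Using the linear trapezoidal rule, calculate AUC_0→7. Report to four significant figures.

Trapezoidal AUC_0→7:
  [0→1]: (0.00+38.46)/2 × 1 = 19.23
  [1→2.5]: (38.46+31.24)/2 × 1.5 = 52.275
  [2.5→4]: (31.24+18.58)/2 × 1.5 = 37.365
  [4→7]: (18.58+5.81)/2 × 3 = 36.585
  Sum = 145.455 mg/L·hr

AUC = 145.5 mg/L·hr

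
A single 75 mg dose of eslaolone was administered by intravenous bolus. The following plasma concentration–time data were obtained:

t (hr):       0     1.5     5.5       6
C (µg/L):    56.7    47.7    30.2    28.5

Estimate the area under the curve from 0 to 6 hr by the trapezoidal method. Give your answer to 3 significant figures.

Trapezoidal AUC_0→6:
  [0→1.5]: (56.7+47.7)/2 × 1.5 = 78.3
  [1.5→5.5]: (47.7+30.2)/2 × 4 = 155.8
  [5.5→6]: (30.2+28.5)/2 × 0.5 = 14.675
  Sum = 248.775 µg/L·hr

AUC = 249 µg/L·hr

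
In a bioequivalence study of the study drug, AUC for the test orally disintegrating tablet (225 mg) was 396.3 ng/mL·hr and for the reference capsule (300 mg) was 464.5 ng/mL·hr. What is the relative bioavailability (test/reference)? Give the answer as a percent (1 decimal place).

F_rel = 113.8%

F_rel = (AUC_test/D_test) / (AUC_ref/D_ref)
      = (396.3/225) / (464.5/300)
      = 1.76133 / 1.54833 = 1.1376 = 113.76%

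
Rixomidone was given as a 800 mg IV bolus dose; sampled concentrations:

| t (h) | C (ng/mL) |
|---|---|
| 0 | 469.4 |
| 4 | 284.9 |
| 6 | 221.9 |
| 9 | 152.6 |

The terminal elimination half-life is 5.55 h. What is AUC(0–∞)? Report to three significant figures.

Trapezoidal AUC_0→9:
  [0→4]: (469.4+284.9)/2 × 4 = 1508.6
  [4→6]: (284.9+221.9)/2 × 2 = 506.8
  [6→9]: (221.9+152.6)/2 × 3 = 561.75
  Sum = 2577.15 ng/mL·h
k_e = ln2 / t½ = 0.693147 / 5.55 = 0.1249 h^-1
Extrapolated tail: C_last / k_e = 152.6 / 0.1249 = 1221.777
AUC_0→∞ = 2577.15 + 1221.777 = 3798.927 ng/mL·h

AUC = 3800 ng/mL·h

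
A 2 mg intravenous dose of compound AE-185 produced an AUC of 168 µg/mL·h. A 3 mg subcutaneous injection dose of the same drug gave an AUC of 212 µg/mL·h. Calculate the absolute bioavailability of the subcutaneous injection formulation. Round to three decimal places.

F = 0.841

F = (AUC_ev / D_ev) / (AUC_iv / D_iv)
  = (212/3) / (168/2)
  = 70.6667 / 84 = 0.8413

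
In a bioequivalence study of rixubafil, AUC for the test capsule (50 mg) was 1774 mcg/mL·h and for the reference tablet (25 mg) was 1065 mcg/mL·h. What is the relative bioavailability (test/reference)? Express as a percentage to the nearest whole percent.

F_rel = 83%

F_rel = (AUC_test/D_test) / (AUC_ref/D_ref)
      = (1774/50) / (1065/25)
      = 35.48 / 42.6 = 0.8329 = 83.29%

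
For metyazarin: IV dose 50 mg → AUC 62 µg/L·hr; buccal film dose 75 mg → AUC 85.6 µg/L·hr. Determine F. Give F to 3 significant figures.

F = (AUC_ev / D_ev) / (AUC_iv / D_iv)
  = (85.6/75) / (62/50)
  = 1.14133 / 1.24 = 0.9204

F = 0.920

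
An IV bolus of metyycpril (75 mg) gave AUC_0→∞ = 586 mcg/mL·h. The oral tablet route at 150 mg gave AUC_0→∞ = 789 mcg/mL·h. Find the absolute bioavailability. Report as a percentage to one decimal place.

F = 67.3%

F = (AUC_ev / D_ev) / (AUC_iv / D_iv)
  = (789/150) / (586/75)
  = 5.26 / 7.81333 = 0.6732
  = 67.32%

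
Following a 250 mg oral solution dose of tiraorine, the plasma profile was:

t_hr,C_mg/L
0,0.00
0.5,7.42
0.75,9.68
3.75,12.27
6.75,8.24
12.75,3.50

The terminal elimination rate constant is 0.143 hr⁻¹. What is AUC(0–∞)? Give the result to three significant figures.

Trapezoidal AUC_0→12.75:
  [0→0.5]: (0.00+7.42)/2 × 0.5 = 1.855
  [0.5→0.75]: (7.42+9.68)/2 × 0.25 = 2.1375
  [0.75→3.75]: (9.68+12.27)/2 × 3 = 32.925
  [3.75→6.75]: (12.27+8.24)/2 × 3 = 30.765
  [6.75→12.75]: (8.24+3.50)/2 × 6 = 35.22
  Sum = 102.9025 mg/L·hr
Extrapolated tail: C_last / k_e = 3.50 / 0.143 = 24.476
AUC_0→∞ = 102.9025 + 24.476 = 127.3785 mg/L·hr

AUC = 127 mg/L·hr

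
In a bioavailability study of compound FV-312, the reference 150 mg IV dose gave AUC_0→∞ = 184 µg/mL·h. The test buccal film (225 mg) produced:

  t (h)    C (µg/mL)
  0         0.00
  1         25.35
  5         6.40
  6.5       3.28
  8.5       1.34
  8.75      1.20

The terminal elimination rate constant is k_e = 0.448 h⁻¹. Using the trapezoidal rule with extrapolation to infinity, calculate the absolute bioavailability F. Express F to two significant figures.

Trapezoidal AUC_0→8.75 (buccal film):
  [0→1]: (0.00+25.35)/2 × 1 = 12.675
  [1→5]: (25.35+6.40)/2 × 4 = 63.5
  [5→6.5]: (6.40+3.28)/2 × 1.5 = 7.26
  [6.5→8.5]: (3.28+1.34)/2 × 2 = 4.62
  [8.5→8.75]: (1.34+1.20)/2 × 0.25 = 0.3175
  Sum = 88.3725 µg/mL·h
Tail: C_last/k_e = 1.20/0.448 = 2.679
AUC_0→∞ (buccal film) = 88.3725 + 2.679 = 91.0515 µg/mL·h
F = (AUC_ev/D_ev)/(AUC_iv/D_iv) = (91.0515/225)/(184/150) = 0.404673/1.22667 = 0.3299

F = 0.33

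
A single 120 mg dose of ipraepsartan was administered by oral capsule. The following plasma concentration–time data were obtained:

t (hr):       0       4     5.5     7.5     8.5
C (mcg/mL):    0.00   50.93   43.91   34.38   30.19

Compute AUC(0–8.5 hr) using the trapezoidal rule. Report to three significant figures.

Trapezoidal AUC_0→8.5:
  [0→4]: (0.00+50.93)/2 × 4 = 101.86
  [4→5.5]: (50.93+43.91)/2 × 1.5 = 71.13
  [5.5→7.5]: (43.91+34.38)/2 × 2 = 78.29
  [7.5→8.5]: (34.38+30.19)/2 × 1 = 32.285
  Sum = 283.565 mcg/mL·hr

AUC = 284 mcg/mL·hr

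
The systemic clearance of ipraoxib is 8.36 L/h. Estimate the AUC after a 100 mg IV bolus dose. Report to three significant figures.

AUC = 12.0 mg/L·h

AUC_0→∞ = Dose_iv / CL
        = 100 / 8.36 = 11.9617 mg/L·h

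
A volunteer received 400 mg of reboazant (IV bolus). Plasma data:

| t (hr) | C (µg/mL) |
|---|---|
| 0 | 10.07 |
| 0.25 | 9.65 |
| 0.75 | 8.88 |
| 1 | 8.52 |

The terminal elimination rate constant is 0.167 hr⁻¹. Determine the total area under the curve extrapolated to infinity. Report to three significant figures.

Trapezoidal AUC_0→1:
  [0→0.25]: (10.07+9.65)/2 × 0.25 = 2.465
  [0.25→0.75]: (9.65+8.88)/2 × 0.5 = 4.6325
  [0.75→1]: (8.88+8.52)/2 × 0.25 = 2.175
  Sum = 9.2725 µg/mL·hr
Extrapolated tail: C_last / k_e = 8.52 / 0.167 = 51.018
AUC_0→∞ = 9.2725 + 51.018 = 60.2905 µg/mL·hr

AUC = 60.3 µg/mL·hr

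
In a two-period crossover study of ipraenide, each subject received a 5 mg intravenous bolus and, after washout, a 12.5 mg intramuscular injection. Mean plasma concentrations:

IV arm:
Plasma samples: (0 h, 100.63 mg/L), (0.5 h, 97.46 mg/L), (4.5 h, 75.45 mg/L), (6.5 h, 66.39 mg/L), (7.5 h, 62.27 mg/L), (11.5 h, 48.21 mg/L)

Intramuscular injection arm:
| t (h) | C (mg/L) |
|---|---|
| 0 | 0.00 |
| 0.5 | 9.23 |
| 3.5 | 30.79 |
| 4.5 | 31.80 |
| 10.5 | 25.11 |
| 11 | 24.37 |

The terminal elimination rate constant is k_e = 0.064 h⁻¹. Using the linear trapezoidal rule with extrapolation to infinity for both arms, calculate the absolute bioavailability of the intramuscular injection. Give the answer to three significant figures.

Trapezoidal AUC_0→11.5 (IV):
  [0→0.5]: (100.63+97.46)/2 × 0.5 = 49.5225
  [0.5→4.5]: (97.46+75.45)/2 × 4 = 345.82
  [4.5→6.5]: (75.45+66.39)/2 × 2 = 141.84
  [6.5→7.5]: (66.39+62.27)/2 × 1 = 64.33
  [7.5→11.5]: (62.27+48.21)/2 × 4 = 220.96
  Sum = 822.4725 mg/L·h
IV tail: 48.21/0.064 = 753.281; AUC_iv,0→∞ = 822.4725 + 753.281 = 1575.7535 mg/L·h
Trapezoidal AUC_0→11 (intramuscular injection):
  [0→0.5]: (0.00+9.23)/2 × 0.5 = 2.3075
  [0.5→3.5]: (9.23+30.79)/2 × 3 = 60.03
  [3.5→4.5]: (30.79+31.80)/2 × 1 = 31.295
  [4.5→10.5]: (31.80+25.11)/2 × 6 = 170.73
  [10.5→11]: (25.11+24.37)/2 × 0.5 = 12.37
  Sum = 276.7325 mg/L·h
intramuscular injection tail: 24.37/0.064 = 380.781; AUC_ev,0→∞ = 276.7325 + 380.781 = 657.5135 mg/L·h
F = (AUC_ev/D_ev)/(AUC_iv/D_iv) = (657.5135/12.5)/(1575.7535/5) = 52.60108/315.1507 = 0.1669

F = 0.167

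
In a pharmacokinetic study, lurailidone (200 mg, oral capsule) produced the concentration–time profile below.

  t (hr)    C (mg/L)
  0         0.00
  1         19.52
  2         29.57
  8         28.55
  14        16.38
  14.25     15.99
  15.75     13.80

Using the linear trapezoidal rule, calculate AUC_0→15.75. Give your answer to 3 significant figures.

Trapezoidal AUC_0→15.75:
  [0→1]: (0.00+19.52)/2 × 1 = 9.76
  [1→2]: (19.52+29.57)/2 × 1 = 24.545
  [2→8]: (29.57+28.55)/2 × 6 = 174.36
  [8→14]: (28.55+16.38)/2 × 6 = 134.79
  [14→14.25]: (16.38+15.99)/2 × 0.25 = 4.04625
  [14.25→15.75]: (15.99+13.80)/2 × 1.5 = 22.3425
  Sum = 369.84375 mg/L·hr

AUC = 370 mg/L·hr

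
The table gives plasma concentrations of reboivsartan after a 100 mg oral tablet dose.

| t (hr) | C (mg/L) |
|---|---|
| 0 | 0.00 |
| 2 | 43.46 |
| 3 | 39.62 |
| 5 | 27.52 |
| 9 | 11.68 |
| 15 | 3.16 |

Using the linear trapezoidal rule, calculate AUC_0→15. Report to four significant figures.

AUC = 275.1 mg/L·hr

Trapezoidal AUC_0→15:
  [0→2]: (0.00+43.46)/2 × 2 = 43.46
  [2→3]: (43.46+39.62)/2 × 1 = 41.54
  [3→5]: (39.62+27.52)/2 × 2 = 67.14
  [5→9]: (27.52+11.68)/2 × 4 = 78.4
  [9→15]: (11.68+3.16)/2 × 6 = 44.52
  Sum = 275.06 mg/L·hr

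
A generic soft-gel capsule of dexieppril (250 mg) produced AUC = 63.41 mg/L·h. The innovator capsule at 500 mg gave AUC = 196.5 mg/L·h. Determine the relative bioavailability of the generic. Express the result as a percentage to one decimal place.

F_rel = 64.5%

F_rel = (AUC_test/D_test) / (AUC_ref/D_ref)
      = (63.41/250) / (196.5/500)
      = 0.25364 / 0.393 = 0.6454 = 64.54%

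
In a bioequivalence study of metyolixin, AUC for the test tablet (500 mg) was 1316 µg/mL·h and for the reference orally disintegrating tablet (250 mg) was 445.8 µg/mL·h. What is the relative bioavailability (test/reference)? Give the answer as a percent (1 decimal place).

F_rel = (AUC_test/D_test) / (AUC_ref/D_ref)
      = (1316/500) / (445.8/250)
      = 2.632 / 1.7832 = 1.4760 = 147.60%

F_rel = 147.6%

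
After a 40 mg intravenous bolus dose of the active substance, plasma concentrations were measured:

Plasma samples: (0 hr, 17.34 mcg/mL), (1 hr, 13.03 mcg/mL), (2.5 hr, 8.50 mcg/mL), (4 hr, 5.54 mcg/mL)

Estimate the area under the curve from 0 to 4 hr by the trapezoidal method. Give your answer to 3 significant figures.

AUC = 41.9 mcg/mL·hr

Trapezoidal AUC_0→4:
  [0→1]: (17.34+13.03)/2 × 1 = 15.185
  [1→2.5]: (13.03+8.50)/2 × 1.5 = 16.1475
  [2.5→4]: (8.50+5.54)/2 × 1.5 = 10.53
  Sum = 41.8625 mcg/mL·hr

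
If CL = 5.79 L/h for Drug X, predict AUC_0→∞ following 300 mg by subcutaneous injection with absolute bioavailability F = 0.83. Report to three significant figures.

AUC_0→∞ = F × Dose / CL
        = 0.83 × 300 / 5.79 = 43.0052 mg/L·h

AUC = 43.0 mg/L·h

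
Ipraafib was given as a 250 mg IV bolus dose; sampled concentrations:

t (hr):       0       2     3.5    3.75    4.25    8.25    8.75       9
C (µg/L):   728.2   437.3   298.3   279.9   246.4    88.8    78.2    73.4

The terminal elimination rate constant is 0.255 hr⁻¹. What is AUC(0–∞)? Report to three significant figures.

Trapezoidal AUC_0→9:
  [0→2]: (728.2+437.3)/2 × 2 = 1165.5
  [2→3.5]: (437.3+298.3)/2 × 1.5 = 551.7
  [3.5→3.75]: (298.3+279.9)/2 × 0.25 = 72.275
  [3.75→4.25]: (279.9+246.4)/2 × 0.5 = 131.575
  [4.25→8.25]: (246.4+88.8)/2 × 4 = 670.4
  [8.25→8.75]: (88.8+78.2)/2 × 0.5 = 41.75
  [8.75→9]: (78.2+73.4)/2 × 0.25 = 18.95
  Sum = 2652.15 µg/L·hr
Extrapolated tail: C_last / k_e = 73.4 / 0.255 = 287.843
AUC_0→∞ = 2652.15 + 287.843 = 2939.993 µg/L·hr

AUC = 2940 µg/L·hr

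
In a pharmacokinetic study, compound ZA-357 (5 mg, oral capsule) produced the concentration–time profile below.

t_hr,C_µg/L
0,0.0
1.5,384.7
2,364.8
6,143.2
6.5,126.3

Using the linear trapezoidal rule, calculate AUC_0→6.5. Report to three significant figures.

Trapezoidal AUC_0→6.5:
  [0→1.5]: (0.0+384.7)/2 × 1.5 = 288.525
  [1.5→2]: (384.7+364.8)/2 × 0.5 = 187.375
  [2→6]: (364.8+143.2)/2 × 4 = 1016.0
  [6→6.5]: (143.2+126.3)/2 × 0.5 = 67.375
  Sum = 1559.275 µg/L·hr

AUC = 1560 µg/L·hr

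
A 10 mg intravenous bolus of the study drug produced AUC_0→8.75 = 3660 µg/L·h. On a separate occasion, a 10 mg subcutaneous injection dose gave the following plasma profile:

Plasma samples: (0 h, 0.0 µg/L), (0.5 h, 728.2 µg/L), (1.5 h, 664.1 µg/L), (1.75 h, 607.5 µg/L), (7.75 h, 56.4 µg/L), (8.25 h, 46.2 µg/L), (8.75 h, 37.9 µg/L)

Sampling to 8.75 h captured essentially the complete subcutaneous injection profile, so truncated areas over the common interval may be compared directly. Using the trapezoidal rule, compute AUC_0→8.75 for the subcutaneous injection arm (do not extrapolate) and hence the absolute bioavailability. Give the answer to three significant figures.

F = 0.840

Trapezoidal AUC_0→8.75 (subcutaneous injection):
  [0→0.5]: (0.0+728.2)/2 × 0.5 = 182.05
  [0.5→1.5]: (728.2+664.1)/2 × 1 = 696.15
  [1.5→1.75]: (664.1+607.5)/2 × 0.25 = 158.95
  [1.75→7.75]: (607.5+56.4)/2 × 6 = 1991.7
  [7.75→8.25]: (56.4+46.2)/2 × 0.5 = 25.65
  [8.25→8.75]: (46.2+37.9)/2 × 0.5 = 21.025
  Sum = 3075.525 µg/L·h
F = (AUC_ev/D_ev)/(AUC_iv/D_iv) = (3075.525/10)/(3660/10) = 307.5525/366 = 0.8403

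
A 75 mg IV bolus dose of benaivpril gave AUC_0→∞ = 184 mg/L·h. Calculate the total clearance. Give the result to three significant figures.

CL = Dose_iv / AUC_0→∞
   = 75 / 184 = 0.407609 L/h

CL = 0.408 L/h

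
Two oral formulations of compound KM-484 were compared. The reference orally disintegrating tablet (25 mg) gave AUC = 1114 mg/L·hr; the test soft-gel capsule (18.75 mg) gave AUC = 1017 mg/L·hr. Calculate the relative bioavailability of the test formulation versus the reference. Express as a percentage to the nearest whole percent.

F_rel = 122%

F_rel = (AUC_test/D_test) / (AUC_ref/D_ref)
      = (1017/18.75) / (1114/25)
      = 54.24 / 44.56 = 1.2172 = 121.72%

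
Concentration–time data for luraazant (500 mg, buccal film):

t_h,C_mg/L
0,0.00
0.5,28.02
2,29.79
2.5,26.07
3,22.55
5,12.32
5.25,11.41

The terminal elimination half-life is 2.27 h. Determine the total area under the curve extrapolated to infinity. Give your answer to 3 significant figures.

AUC = 152 mg/L·h

Trapezoidal AUC_0→5.25:
  [0→0.5]: (0.00+28.02)/2 × 0.5 = 7.005
  [0.5→2]: (28.02+29.79)/2 × 1.5 = 43.3575
  [2→2.5]: (29.79+26.07)/2 × 0.5 = 13.965
  [2.5→3]: (26.07+22.55)/2 × 0.5 = 12.155
  [3→5]: (22.55+12.32)/2 × 2 = 34.87
  [5→5.25]: (12.32+11.41)/2 × 0.25 = 2.96625
  Sum = 114.31875 mg/L·h
k_e = ln2 / t½ = 0.693147 / 2.27 = 0.3054 h^-1
Extrapolated tail: C_last / k_e = 11.41 / 0.3054 = 37.361
AUC_0→∞ = 114.31875 + 37.361 = 151.67975 mg/L·h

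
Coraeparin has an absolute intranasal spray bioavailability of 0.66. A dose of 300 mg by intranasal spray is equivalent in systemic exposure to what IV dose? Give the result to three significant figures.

Systemic exposure from an extravascular dose = F × D_ev, so the equivalent IV dose is F × D_ev.
D_iv = F × D_ev = 0.66 × 300 = 198 mg

D_iv = 198 mg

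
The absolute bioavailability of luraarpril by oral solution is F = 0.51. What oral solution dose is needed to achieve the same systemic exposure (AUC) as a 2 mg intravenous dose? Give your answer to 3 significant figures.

For equal systemic exposure: F × D_ev = D_iv
D_ev = D_iv / F = 2 / 0.51 = 3.92157 mg

D_oral = 3.92 mg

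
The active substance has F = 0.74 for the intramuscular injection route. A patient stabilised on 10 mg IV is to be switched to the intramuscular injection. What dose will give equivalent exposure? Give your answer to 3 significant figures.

For equal systemic exposure: F × D_ev = D_iv
D_ev = D_iv / F = 10 / 0.74 = 13.5135 mg

D_intramuscular = 13.5 mg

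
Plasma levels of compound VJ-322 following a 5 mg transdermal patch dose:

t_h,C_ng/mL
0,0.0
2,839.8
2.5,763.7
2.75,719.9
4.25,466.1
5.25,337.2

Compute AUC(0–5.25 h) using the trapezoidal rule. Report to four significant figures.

Trapezoidal AUC_0→5.25:
  [0→2]: (0.0+839.8)/2 × 2 = 839.8
  [2→2.5]: (839.8+763.7)/2 × 0.5 = 400.875
  [2.5→2.75]: (763.7+719.9)/2 × 0.25 = 185.45
  [2.75→4.25]: (719.9+466.1)/2 × 1.5 = 889.5
  [4.25→5.25]: (466.1+337.2)/2 × 1 = 401.65
  Sum = 2717.275 ng/mL·h

AUC = 2717 ng/mL·h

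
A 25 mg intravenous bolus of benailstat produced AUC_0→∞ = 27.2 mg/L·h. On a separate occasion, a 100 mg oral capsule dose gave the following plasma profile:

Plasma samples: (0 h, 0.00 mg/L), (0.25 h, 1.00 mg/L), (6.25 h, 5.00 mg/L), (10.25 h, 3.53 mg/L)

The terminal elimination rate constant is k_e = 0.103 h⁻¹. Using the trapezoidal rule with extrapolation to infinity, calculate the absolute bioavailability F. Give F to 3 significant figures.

Trapezoidal AUC_0→10.25 (oral capsule):
  [0→0.25]: (0.00+1.00)/2 × 0.25 = 0.125
  [0.25→6.25]: (1.00+5.00)/2 × 6 = 18.0
  [6.25→10.25]: (5.00+3.53)/2 × 4 = 17.06
  Sum = 35.185 mg/L·h
Tail: C_last/k_e = 3.53/0.103 = 34.272
AUC_0→∞ (oral capsule) = 35.185 + 34.272 = 69.457 mg/L·h
F = (AUC_ev/D_ev)/(AUC_iv/D_iv) = (69.457/100)/(27.2/25) = 0.69457/1.088 = 0.6384

F = 0.638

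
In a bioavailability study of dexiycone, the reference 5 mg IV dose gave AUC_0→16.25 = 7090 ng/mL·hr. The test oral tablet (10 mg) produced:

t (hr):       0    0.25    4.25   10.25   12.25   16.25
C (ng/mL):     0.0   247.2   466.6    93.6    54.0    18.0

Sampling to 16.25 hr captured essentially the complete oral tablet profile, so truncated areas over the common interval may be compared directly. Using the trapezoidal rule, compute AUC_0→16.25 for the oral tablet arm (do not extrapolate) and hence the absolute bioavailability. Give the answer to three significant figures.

F = 0.242

Trapezoidal AUC_0→16.25 (oral tablet):
  [0→0.25]: (0.0+247.2)/2 × 0.25 = 30.9
  [0.25→4.25]: (247.2+466.6)/2 × 4 = 1427.6
  [4.25→10.25]: (466.6+93.6)/2 × 6 = 1680.6
  [10.25→12.25]: (93.6+54.0)/2 × 2 = 147.6
  [12.25→16.25]: (54.0+18.0)/2 × 4 = 144.0
  Sum = 3430.7 ng/mL·hr
F = (AUC_ev/D_ev)/(AUC_iv/D_iv) = (3430.7/10)/(7090/5) = 343.07/1418 = 0.2419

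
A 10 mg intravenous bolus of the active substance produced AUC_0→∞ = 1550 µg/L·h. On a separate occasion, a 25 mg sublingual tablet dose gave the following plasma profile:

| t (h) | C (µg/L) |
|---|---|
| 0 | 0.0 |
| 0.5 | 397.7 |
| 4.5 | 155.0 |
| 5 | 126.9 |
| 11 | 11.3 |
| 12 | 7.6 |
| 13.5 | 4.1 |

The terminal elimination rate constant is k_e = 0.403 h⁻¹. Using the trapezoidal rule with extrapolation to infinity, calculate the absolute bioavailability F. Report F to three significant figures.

Trapezoidal AUC_0→13.5 (sublingual tablet):
  [0→0.5]: (0.0+397.7)/2 × 0.5 = 99.425
  [0.5→4.5]: (397.7+155.0)/2 × 4 = 1105.4
  [4.5→5]: (155.0+126.9)/2 × 0.5 = 70.475
  [5→11]: (126.9+11.3)/2 × 6 = 414.6
  [11→12]: (11.3+7.6)/2 × 1 = 9.45
  [12→13.5]: (7.6+4.1)/2 × 1.5 = 8.775
  Sum = 1708.125 µg/L·h
Tail: C_last/k_e = 4.1/0.403 = 10.174
AUC_0→∞ (sublingual tablet) = 1708.125 + 10.174 = 1718.299 µg/L·h
F = (AUC_ev/D_ev)/(AUC_iv/D_iv) = (1718.299/25)/(1550/10) = 68.73196/155 = 0.4434

F = 0.443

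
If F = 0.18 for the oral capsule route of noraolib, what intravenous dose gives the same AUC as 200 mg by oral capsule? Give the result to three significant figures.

D_iv = 36.0 mg

Systemic exposure from an extravascular dose = F × D_ev, so the equivalent IV dose is F × D_ev.
D_iv = F × D_ev = 0.18 × 200 = 36 mg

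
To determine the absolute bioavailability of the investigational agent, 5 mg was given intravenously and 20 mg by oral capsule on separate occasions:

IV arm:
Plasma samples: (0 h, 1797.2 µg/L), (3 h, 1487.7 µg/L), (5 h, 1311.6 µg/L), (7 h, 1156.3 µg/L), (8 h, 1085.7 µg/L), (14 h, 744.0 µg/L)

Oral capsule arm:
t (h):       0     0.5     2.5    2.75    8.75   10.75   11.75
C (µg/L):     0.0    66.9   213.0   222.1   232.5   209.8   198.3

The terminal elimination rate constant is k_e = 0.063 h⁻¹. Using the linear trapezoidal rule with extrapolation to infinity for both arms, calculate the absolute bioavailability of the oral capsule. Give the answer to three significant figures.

Trapezoidal AUC_0→14 (IV):
  [0→3]: (1797.2+1487.7)/2 × 3 = 4927.35
  [3→5]: (1487.7+1311.6)/2 × 2 = 2799.3
  [5→7]: (1311.6+1156.3)/2 × 2 = 2467.9
  [7→8]: (1156.3+1085.7)/2 × 1 = 1121.0
  [8→14]: (1085.7+744.0)/2 × 6 = 5489.1
  Sum = 16804.65 µg/L·h
IV tail: 744.0/0.063 = 11809.524; AUC_iv,0→∞ = 16804.65 + 11809.524 = 28614.174 µg/L·h
Trapezoidal AUC_0→11.75 (oral capsule):
  [0→0.5]: (0.0+66.9)/2 × 0.5 = 16.725
  [0.5→2.5]: (66.9+213.0)/2 × 2 = 279.9
  [2.5→2.75]: (213.0+222.1)/2 × 0.25 = 54.3875
  [2.75→8.75]: (222.1+232.5)/2 × 6 = 1363.8
  [8.75→10.75]: (232.5+209.8)/2 × 2 = 442.3
  [10.75→11.75]: (209.8+198.3)/2 × 1 = 204.05
  Sum = 2361.1625 µg/L·h
oral capsule tail: 198.3/0.063 = 3147.619; AUC_ev,0→∞ = 2361.1625 + 3147.619 = 5508.7815 µg/L·h
F = (AUC_ev/D_ev)/(AUC_iv/D_iv) = (5508.7815/20)/(28614.174/5) = 275.439/5722.8348 = 0.0481

F = 0.0481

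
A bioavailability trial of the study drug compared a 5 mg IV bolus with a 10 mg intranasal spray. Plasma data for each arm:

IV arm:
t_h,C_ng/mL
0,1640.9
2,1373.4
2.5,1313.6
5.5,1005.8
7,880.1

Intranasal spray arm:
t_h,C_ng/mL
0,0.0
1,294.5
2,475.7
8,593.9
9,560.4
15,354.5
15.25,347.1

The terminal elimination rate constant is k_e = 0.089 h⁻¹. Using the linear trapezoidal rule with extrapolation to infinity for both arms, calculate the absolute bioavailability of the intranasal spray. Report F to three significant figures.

Trapezoidal AUC_0→7 (IV):
  [0→2]: (1640.9+1373.4)/2 × 2 = 3014.3
  [2→2.5]: (1373.4+1313.6)/2 × 0.5 = 671.75
  [2.5→5.5]: (1313.6+1005.8)/2 × 3 = 3479.1
  [5.5→7]: (1005.8+880.1)/2 × 1.5 = 1414.425
  Sum = 8579.575 ng/mL·h
IV tail: 880.1/0.089 = 9888.764; AUC_iv,0→∞ = 8579.575 + 9888.764 = 18468.339 ng/mL·h
Trapezoidal AUC_0→15.25 (intranasal spray):
  [0→1]: (0.0+294.5)/2 × 1 = 147.25
  [1→2]: (294.5+475.7)/2 × 1 = 385.1
  [2→8]: (475.7+593.9)/2 × 6 = 3208.8
  [8→9]: (593.9+560.4)/2 × 1 = 577.15
  [9→15]: (560.4+354.5)/2 × 6 = 2744.7
  [15→15.25]: (354.5+347.1)/2 × 0.25 = 87.7
  Sum = 7150.7 ng/mL·h
intranasal spray tail: 347.1/0.089 = 3900.000; AUC_ev,0→∞ = 7150.7 + 3900.000 = 11050.7 ng/mL·h
F = (AUC_ev/D_ev)/(AUC_iv/D_iv) = (11050.7/10)/(18468.339/5) = 1105.07/3693.6678 = 0.2992

F = 0.299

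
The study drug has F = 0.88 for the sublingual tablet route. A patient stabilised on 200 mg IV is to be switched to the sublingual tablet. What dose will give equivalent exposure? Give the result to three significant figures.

D_sublingual = 227 mg

For equal systemic exposure: F × D_ev = D_iv
D_ev = D_iv / F = 200 / 0.88 = 227.273 mg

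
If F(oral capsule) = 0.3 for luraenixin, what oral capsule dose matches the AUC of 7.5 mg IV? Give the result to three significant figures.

For equal systemic exposure: F × D_ev = D_iv
D_ev = D_iv / F = 7.5 / 0.3 = 25 mg

D_oral = 25.0 mg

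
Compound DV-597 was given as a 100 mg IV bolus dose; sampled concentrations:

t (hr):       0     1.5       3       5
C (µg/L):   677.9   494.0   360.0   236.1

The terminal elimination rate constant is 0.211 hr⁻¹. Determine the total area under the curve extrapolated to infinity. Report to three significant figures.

Trapezoidal AUC_0→5:
  [0→1.5]: (677.9+494.0)/2 × 1.5 = 878.925
  [1.5→3]: (494.0+360.0)/2 × 1.5 = 640.5
  [3→5]: (360.0+236.1)/2 × 2 = 596.1
  Sum = 2115.525 µg/L·hr
Extrapolated tail: C_last / k_e = 236.1 / 0.211 = 1118.957
AUC_0→∞ = 2115.525 + 1118.957 = 3234.482 µg/L·hr

AUC = 3230 µg/L·hr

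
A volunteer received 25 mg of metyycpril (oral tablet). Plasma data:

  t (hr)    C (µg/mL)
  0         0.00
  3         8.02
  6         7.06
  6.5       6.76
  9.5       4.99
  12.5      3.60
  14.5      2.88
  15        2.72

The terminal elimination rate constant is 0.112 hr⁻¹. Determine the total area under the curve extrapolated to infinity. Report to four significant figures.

Trapezoidal AUC_0→15:
  [0→3]: (0.00+8.02)/2 × 3 = 12.03
  [3→6]: (8.02+7.06)/2 × 3 = 22.62
  [6→6.5]: (7.06+6.76)/2 × 0.5 = 3.455
  [6.5→9.5]: (6.76+4.99)/2 × 3 = 17.625
  [9.5→12.5]: (4.99+3.60)/2 × 3 = 12.885
  [12.5→14.5]: (3.60+2.88)/2 × 2 = 6.48
  [14.5→15]: (2.88+2.72)/2 × 0.5 = 1.4
  Sum = 76.495 µg/mL·hr
Extrapolated tail: C_last / k_e = 2.72 / 0.112 = 24.286
AUC_0→∞ = 76.495 + 24.286 = 100.781 µg/mL·hr

AUC = 100.8 µg/mL·hr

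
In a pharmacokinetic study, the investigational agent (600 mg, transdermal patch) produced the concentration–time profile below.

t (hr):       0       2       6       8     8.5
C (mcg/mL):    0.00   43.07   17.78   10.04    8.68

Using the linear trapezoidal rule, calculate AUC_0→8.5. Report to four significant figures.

AUC = 197.3 mcg/mL·hr

Trapezoidal AUC_0→8.5:
  [0→2]: (0.00+43.07)/2 × 2 = 43.07
  [2→6]: (43.07+17.78)/2 × 4 = 121.7
  [6→8]: (17.78+10.04)/2 × 2 = 27.82
  [8→8.5]: (10.04+8.68)/2 × 0.5 = 4.68
  Sum = 197.27 mcg/mL·hr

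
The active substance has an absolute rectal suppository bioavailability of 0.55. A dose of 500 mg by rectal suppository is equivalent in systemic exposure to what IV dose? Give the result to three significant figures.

D_iv = 275 mg

Systemic exposure from an extravascular dose = F × D_ev, so the equivalent IV dose is F × D_ev.
D_iv = F × D_ev = 0.55 × 500 = 275 mg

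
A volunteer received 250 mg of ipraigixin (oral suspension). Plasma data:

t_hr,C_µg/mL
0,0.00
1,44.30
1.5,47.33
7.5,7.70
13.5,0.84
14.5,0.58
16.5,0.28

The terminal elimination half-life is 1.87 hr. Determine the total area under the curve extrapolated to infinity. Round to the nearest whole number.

Trapezoidal AUC_0→16.5:
  [0→1]: (0.00+44.30)/2 × 1 = 22.15
  [1→1.5]: (44.30+47.33)/2 × 0.5 = 22.9075
  [1.5→7.5]: (47.33+7.70)/2 × 6 = 165.09
  [7.5→13.5]: (7.70+0.84)/2 × 6 = 25.62
  [13.5→14.5]: (0.84+0.58)/2 × 1 = 0.71
  [14.5→16.5]: (0.58+0.28)/2 × 2 = 0.86
  Sum = 237.3375 µg/mL·hr
k_e = ln2 / t½ = 0.693147 / 1.87 = 0.3707 hr^-1
Extrapolated tail: C_last / k_e = 0.28 / 0.3707 = 0.755
AUC_0→∞ = 237.3375 + 0.755 = 238.0925 µg/mL·hr

AUC = 238 µg/mL·hr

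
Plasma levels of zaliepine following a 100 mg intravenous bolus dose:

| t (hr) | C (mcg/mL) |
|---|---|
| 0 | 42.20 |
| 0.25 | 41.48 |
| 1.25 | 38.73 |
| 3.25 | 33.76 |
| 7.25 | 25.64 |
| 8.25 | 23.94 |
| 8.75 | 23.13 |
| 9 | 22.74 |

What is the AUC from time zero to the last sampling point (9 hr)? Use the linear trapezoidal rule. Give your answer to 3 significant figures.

AUC = 284 mcg/mL·hr

Trapezoidal AUC_0→9:
  [0→0.25]: (42.20+41.48)/2 × 0.25 = 10.46
  [0.25→1.25]: (41.48+38.73)/2 × 1 = 40.105
  [1.25→3.25]: (38.73+33.76)/2 × 2 = 72.49
  [3.25→7.25]: (33.76+25.64)/2 × 4 = 118.8
  [7.25→8.25]: (25.64+23.94)/2 × 1 = 24.79
  [8.25→8.75]: (23.94+23.13)/2 × 0.5 = 11.7675
  [8.75→9]: (23.13+22.74)/2 × 0.25 = 5.73375
  Sum = 284.14625 mcg/mL·hr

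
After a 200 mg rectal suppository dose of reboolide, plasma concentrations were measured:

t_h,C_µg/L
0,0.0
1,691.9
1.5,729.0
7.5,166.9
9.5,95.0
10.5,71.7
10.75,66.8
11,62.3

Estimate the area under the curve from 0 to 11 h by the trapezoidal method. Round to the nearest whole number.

AUC = 3768 µg/L·h

Trapezoidal AUC_0→11:
  [0→1]: (0.0+691.9)/2 × 1 = 345.95
  [1→1.5]: (691.9+729.0)/2 × 0.5 = 355.225
  [1.5→7.5]: (729.0+166.9)/2 × 6 = 2687.7
  [7.5→9.5]: (166.9+95.0)/2 × 2 = 261.9
  [9.5→10.5]: (95.0+71.7)/2 × 1 = 83.35
  [10.5→10.75]: (71.7+66.8)/2 × 0.25 = 17.3125
  [10.75→11]: (66.8+62.3)/2 × 0.25 = 16.1375
  Sum = 3767.575 µg/L·h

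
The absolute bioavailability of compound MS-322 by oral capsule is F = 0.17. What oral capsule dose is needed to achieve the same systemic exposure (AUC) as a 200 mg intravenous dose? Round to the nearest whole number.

For equal systemic exposure: F × D_ev = D_iv
D_ev = D_iv / F = 200 / 0.17 = 1176.47 mg

D_oral = 1176 mg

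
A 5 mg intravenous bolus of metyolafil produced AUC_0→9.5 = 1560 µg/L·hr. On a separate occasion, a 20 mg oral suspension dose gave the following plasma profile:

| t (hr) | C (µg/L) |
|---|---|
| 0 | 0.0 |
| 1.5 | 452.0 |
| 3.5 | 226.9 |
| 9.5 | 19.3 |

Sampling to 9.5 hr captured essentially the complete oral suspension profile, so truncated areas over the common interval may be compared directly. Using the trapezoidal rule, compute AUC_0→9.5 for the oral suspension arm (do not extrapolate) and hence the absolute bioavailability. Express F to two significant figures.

F = 0.28

Trapezoidal AUC_0→9.5 (oral suspension):
  [0→1.5]: (0.0+452.0)/2 × 1.5 = 339.0
  [1.5→3.5]: (452.0+226.9)/2 × 2 = 678.9
  [3.5→9.5]: (226.9+19.3)/2 × 6 = 738.6
  Sum = 1756.5 µg/L·hr
F = (AUC_ev/D_ev)/(AUC_iv/D_iv) = (1756.5/20)/(1560/5) = 87.825/312 = 0.2815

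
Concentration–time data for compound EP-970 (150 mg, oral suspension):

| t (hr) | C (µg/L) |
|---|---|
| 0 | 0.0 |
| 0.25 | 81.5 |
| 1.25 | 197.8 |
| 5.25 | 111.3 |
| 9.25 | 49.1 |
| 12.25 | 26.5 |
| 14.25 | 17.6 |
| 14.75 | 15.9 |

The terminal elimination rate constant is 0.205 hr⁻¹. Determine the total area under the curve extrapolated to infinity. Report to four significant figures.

AUC = 1332 µg/L·hr

Trapezoidal AUC_0→14.75:
  [0→0.25]: (0.0+81.5)/2 × 0.25 = 10.1875
  [0.25→1.25]: (81.5+197.8)/2 × 1 = 139.65
  [1.25→5.25]: (197.8+111.3)/2 × 4 = 618.2
  [5.25→9.25]: (111.3+49.1)/2 × 4 = 320.8
  [9.25→12.25]: (49.1+26.5)/2 × 3 = 113.4
  [12.25→14.25]: (26.5+17.6)/2 × 2 = 44.1
  [14.25→14.75]: (17.6+15.9)/2 × 0.5 = 8.375
  Sum = 1254.7125 µg/L·hr
Extrapolated tail: C_last / k_e = 15.9 / 0.205 = 77.561
AUC_0→∞ = 1254.7125 + 77.561 = 1332.2735 µg/L·hr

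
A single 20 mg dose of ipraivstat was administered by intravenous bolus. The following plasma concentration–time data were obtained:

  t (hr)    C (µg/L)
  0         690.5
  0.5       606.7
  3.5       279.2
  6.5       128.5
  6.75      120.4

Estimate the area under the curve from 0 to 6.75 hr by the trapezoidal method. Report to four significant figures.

Trapezoidal AUC_0→6.75:
  [0→0.5]: (690.5+606.7)/2 × 0.5 = 324.3
  [0.5→3.5]: (606.7+279.2)/2 × 3 = 1328.85
  [3.5→6.5]: (279.2+128.5)/2 × 3 = 611.55
  [6.5→6.75]: (128.5+120.4)/2 × 0.25 = 31.1125
  Sum = 2295.8125 µg/L·hr

AUC = 2296 µg/L·hr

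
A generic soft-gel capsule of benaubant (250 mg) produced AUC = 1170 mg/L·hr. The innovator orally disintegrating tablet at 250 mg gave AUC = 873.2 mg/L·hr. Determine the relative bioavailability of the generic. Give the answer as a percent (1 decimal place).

F_rel = (AUC_test/D_test) / (AUC_ref/D_ref)
      = (1170/250) / (873.2/250)
      = 4.68 / 3.4928 = 1.3399 = 133.99%

F_rel = 134.0%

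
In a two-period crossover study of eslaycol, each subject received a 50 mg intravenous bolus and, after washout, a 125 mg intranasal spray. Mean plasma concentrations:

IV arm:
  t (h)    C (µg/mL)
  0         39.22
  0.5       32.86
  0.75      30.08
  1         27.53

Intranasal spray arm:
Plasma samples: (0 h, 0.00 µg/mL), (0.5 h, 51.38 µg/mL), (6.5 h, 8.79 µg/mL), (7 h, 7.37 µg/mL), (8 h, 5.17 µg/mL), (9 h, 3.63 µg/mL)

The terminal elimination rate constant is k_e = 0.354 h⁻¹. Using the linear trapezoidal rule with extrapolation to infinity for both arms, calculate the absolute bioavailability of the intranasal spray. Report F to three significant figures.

F = 0.788

Trapezoidal AUC_0→1 (IV):
  [0→0.5]: (39.22+32.86)/2 × 0.5 = 18.02
  [0.5→0.75]: (32.86+30.08)/2 × 0.25 = 7.8675
  [0.75→1]: (30.08+27.53)/2 × 0.25 = 7.20125
  Sum = 33.08875 µg/mL·h
IV tail: 27.53/0.354 = 77.768; AUC_iv,0→∞ = 33.08875 + 77.768 = 110.85675 µg/mL·h
Trapezoidal AUC_0→9 (intranasal spray):
  [0→0.5]: (0.00+51.38)/2 × 0.5 = 12.845
  [0.5→6.5]: (51.38+8.79)/2 × 6 = 180.51
  [6.5→7]: (8.79+7.37)/2 × 0.5 = 4.04
  [7→8]: (7.37+5.17)/2 × 1 = 6.27
  [8→9]: (5.17+3.63)/2 × 1 = 4.4
  Sum = 208.065 µg/mL·h
intranasal spray tail: 3.63/0.354 = 10.254; AUC_ev,0→∞ = 208.065 + 10.254 = 218.319 µg/mL·h
F = (AUC_ev/D_ev)/(AUC_iv/D_iv) = (218.319/125)/(110.85675/50) = 1.746552/2.217135 = 0.7878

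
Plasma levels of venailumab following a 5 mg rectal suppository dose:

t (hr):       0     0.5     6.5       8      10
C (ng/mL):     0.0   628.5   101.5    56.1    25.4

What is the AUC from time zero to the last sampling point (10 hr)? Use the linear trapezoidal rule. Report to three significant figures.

Trapezoidal AUC_0→10:
  [0→0.5]: (0.0+628.5)/2 × 0.5 = 157.125
  [0.5→6.5]: (628.5+101.5)/2 × 6 = 2190.0
  [6.5→8]: (101.5+56.1)/2 × 1.5 = 118.2
  [8→10]: (56.1+25.4)/2 × 2 = 81.5
  Sum = 2546.825 ng/mL·hr

AUC = 2550 ng/mL·hr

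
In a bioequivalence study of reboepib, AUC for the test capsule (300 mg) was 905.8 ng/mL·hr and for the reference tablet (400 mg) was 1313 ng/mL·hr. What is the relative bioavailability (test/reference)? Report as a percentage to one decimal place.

F_rel = 92.0%

F_rel = (AUC_test/D_test) / (AUC_ref/D_ref)
      = (905.8/300) / (1313/400)
      = 3.01933 / 3.2825 = 0.9198 = 91.98%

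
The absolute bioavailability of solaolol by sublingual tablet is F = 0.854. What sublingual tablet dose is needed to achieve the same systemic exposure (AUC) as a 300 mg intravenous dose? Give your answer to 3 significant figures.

D_sublingual = 351 mg

For equal systemic exposure: F × D_ev = D_iv
D_ev = D_iv / F = 300 / 0.854 = 351.288 mg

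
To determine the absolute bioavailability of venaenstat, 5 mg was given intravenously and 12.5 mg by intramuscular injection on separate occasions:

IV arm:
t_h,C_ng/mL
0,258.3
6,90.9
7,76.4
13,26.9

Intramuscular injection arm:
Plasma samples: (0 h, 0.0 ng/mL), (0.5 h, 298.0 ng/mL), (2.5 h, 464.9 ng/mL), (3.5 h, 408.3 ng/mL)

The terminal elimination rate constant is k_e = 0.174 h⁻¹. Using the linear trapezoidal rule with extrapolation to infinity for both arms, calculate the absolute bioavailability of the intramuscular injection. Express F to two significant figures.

Trapezoidal AUC_0→13 (IV):
  [0→6]: (258.3+90.9)/2 × 6 = 1047.6
  [6→7]: (90.9+76.4)/2 × 1 = 83.65
  [7→13]: (76.4+26.9)/2 × 6 = 309.9
  Sum = 1441.15 ng/mL·h
IV tail: 26.9/0.174 = 154.598; AUC_iv,0→∞ = 1441.15 + 154.598 = 1595.748 ng/mL·h
Trapezoidal AUC_0→3.5 (intramuscular injection):
  [0→0.5]: (0.0+298.0)/2 × 0.5 = 74.5
  [0.5→2.5]: (298.0+464.9)/2 × 2 = 762.9
  [2.5→3.5]: (464.9+408.3)/2 × 1 = 436.6
  Sum = 1274.0 ng/mL·h
intramuscular injection tail: 408.3/0.174 = 2346.552; AUC_ev,0→∞ = 1274.0 + 2346.552 = 3620.552 ng/mL·h
F = (AUC_ev/D_ev)/(AUC_iv/D_iv) = (3620.552/12.5)/(1595.748/5) = 289.64416/319.1496 = 0.9075

F = 0.91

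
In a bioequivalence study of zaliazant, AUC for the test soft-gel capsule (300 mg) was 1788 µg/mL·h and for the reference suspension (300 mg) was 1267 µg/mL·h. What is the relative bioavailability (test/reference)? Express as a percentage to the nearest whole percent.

F_rel = 141%

F_rel = (AUC_test/D_test) / (AUC_ref/D_ref)
      = (1788/300) / (1267/300)
      = 5.96 / 4.22333 = 1.4112 = 141.12%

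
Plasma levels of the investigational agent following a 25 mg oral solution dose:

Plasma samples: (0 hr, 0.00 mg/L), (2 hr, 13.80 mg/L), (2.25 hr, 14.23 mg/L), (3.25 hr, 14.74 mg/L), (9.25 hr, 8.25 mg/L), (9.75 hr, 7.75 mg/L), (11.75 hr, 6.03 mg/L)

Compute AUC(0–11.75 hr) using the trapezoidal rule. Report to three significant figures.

AUC = 119 mg/L·hr

Trapezoidal AUC_0→11.75:
  [0→2]: (0.00+13.80)/2 × 2 = 13.8
  [2→2.25]: (13.80+14.23)/2 × 0.25 = 3.50375
  [2.25→3.25]: (14.23+14.74)/2 × 1 = 14.485
  [3.25→9.25]: (14.74+8.25)/2 × 6 = 68.97
  [9.25→9.75]: (8.25+7.75)/2 × 0.5 = 4.0
  [9.75→11.75]: (7.75+6.03)/2 × 2 = 13.78
  Sum = 118.53875 mg/L·hr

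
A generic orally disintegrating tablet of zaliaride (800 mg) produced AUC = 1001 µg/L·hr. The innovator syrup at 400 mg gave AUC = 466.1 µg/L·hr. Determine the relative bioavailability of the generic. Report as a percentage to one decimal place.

F_rel = 107.4%

F_rel = (AUC_test/D_test) / (AUC_ref/D_ref)
      = (1001/800) / (466.1/400)
      = 1.25125 / 1.16525 = 1.0738 = 107.38%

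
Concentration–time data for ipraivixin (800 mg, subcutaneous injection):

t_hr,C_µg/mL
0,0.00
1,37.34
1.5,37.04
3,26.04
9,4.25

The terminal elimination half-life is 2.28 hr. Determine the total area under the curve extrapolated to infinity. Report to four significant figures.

Trapezoidal AUC_0→9:
  [0→1]: (0.00+37.34)/2 × 1 = 18.67
  [1→1.5]: (37.34+37.04)/2 × 0.5 = 18.595
  [1.5→3]: (37.04+26.04)/2 × 1.5 = 47.31
  [3→9]: (26.04+4.25)/2 × 6 = 90.87
  Sum = 175.445 µg/mL·hr
k_e = ln2 / t½ = 0.693147 / 2.28 = 0.3040 hr^-1
Extrapolated tail: C_last / k_e = 4.25 / 0.304 = 13.980
AUC_0→∞ = 175.445 + 13.980 = 189.425 µg/mL·hr

AUC = 189.4 µg/mL·hr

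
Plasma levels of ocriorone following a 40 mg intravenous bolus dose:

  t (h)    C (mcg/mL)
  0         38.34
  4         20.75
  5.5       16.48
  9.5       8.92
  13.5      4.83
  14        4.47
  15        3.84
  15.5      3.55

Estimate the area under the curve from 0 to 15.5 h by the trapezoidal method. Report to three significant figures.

Trapezoidal AUC_0→15.5:
  [0→4]: (38.34+20.75)/2 × 4 = 118.18
  [4→5.5]: (20.75+16.48)/2 × 1.5 = 27.9225
  [5.5→9.5]: (16.48+8.92)/2 × 4 = 50.8
  [9.5→13.5]: (8.92+4.83)/2 × 4 = 27.5
  [13.5→14]: (4.83+4.47)/2 × 0.5 = 2.325
  [14→15]: (4.47+3.84)/2 × 1 = 4.155
  [15→15.5]: (3.84+3.55)/2 × 0.5 = 1.8475
  Sum = 232.73 mcg/mL·h

AUC = 233 mcg/mL·h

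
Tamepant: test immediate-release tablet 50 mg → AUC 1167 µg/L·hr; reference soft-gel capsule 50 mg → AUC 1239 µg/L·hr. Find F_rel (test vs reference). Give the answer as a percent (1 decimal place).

F_rel = 94.2%

F_rel = (AUC_test/D_test) / (AUC_ref/D_ref)
      = (1167/50) / (1239/50)
      = 23.34 / 24.78 = 0.9419 = 94.19%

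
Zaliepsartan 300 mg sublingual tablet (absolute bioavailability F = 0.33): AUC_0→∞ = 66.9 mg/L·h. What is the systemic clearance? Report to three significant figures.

CL = 1.48 L/h

CL = F × Dose / AUC_0→∞
   = 0.33 × 300 / 66.9 = 1.47982 L/h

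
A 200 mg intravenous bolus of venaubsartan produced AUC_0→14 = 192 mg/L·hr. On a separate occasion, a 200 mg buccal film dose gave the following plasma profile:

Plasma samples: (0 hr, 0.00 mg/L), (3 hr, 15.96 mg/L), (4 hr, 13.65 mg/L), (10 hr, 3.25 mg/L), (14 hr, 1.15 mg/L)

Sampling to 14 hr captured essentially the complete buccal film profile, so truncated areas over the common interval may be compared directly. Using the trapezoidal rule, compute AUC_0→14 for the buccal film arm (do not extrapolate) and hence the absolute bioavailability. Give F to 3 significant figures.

Trapezoidal AUC_0→14 (buccal film):
  [0→3]: (0.00+15.96)/2 × 3 = 23.94
  [3→4]: (15.96+13.65)/2 × 1 = 14.805
  [4→10]: (13.65+3.25)/2 × 6 = 50.7
  [10→14]: (3.25+1.15)/2 × 4 = 8.8
  Sum = 98.245 mg/L·hr
F = (AUC_ev/D_ev)/(AUC_iv/D_iv) = (98.245/200)/(192/200) = 0.491225/0.96 = 0.5117

F = 0.512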